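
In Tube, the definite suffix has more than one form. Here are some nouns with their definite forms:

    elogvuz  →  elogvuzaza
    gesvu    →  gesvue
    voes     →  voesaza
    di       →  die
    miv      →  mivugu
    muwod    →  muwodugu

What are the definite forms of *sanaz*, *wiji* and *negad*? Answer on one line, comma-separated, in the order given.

sanazaza, wijie, negadugu

The alternation tracks the final sound of the stem — -aza when the stem ends in a sibilant (*elogvuz*, *voes*); -ugu when the stem ends in a non-sibilant consonant (*miv*, *muwod*); -e when the stem ends in a vowel (*gesvu*, *di*).
*sanaz* — final sound /z/ (a sibilant) → -aza → *sanazaza*.
The final sound of *wiji* is /i/, which is a vowel, so the suffix is -e, giving *wijie*.
*negad* — final sound /d/ (a non-sibilant consonant) → -ugu → *negadugu*.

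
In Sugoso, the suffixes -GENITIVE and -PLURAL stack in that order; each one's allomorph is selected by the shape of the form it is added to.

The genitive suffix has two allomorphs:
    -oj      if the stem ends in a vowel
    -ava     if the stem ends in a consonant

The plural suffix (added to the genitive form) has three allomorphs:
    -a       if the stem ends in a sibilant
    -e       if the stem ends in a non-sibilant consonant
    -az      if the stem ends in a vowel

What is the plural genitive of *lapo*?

lapooje

Since the final sound of *lapo* is /o/ (a vowel), it takes -oj, giving *lapooj*.
The final sound of the genitive form *lapooj* is /j/, which is a non-sibilant consonant, so the plural suffix is -e, giving *lapooje*.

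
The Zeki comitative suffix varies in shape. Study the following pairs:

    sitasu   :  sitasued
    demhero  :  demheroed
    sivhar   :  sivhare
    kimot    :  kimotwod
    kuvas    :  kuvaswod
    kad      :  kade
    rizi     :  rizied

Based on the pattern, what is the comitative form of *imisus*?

Looking at the final sound of each stem: -wod when the stem ends in a voiceless consonant (*kimot*, *kuvas*); -e when the stem ends in a voiced consonant (*sivhar*, *kad*); -ed when the stem ends in a vowel (*sitasu*, *demhero*, *rizi*).
*imisus* — final sound /s/ (a voiceless consonant) → -wod → *imisuswod*.

imisuswod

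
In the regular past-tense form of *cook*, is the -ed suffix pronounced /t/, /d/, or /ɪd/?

/t/

The stem *cook* ends in a voiceless consonant other than /t/.
The -ed suffix is realized as /ɪd/ after /t, d/; as /t/ after other voiceless consonants; and as /d/ after other voiced sounds.
So -ed on *cook* is pronounced /t/.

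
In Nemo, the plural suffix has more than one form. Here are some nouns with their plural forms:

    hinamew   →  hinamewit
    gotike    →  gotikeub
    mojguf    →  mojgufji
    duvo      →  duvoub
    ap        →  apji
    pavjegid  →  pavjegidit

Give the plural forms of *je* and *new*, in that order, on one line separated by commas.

Looking at the final sound of each stem: -ji when the stem ends in a voiceless consonant (*mojguf*, *ap*); -it when the stem ends in a voiced consonant (*hinamew*, *pavjegid*); -ub when the stem ends in a vowel (*gotike*, *duvo*).
The final sound of *je* is /e/, which is a vowel, so the suffix is -ub, giving *jeub*.
The final sound of *new* is /w/, which is a voiced consonant, so the suffix is -it, giving *newit*.

jeub, newit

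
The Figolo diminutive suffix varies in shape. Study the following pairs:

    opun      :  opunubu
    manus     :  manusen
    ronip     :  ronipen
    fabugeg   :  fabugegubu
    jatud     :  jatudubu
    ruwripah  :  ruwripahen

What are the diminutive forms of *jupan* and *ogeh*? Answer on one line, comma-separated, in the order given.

The alternation tracks the final consonant of the stem — -en when the stem ends in a voiceless consonant (*manus*, *ronip*, *ruwripah*); -ubu when the stem ends in a voiced consonant (*opun*, *fabugeg*, *jatud*).
Since the final consonant of *jupan* is /n/ (voiced), it takes -ubu, giving *jupanubu*.
Since the final consonant of *ogeh* is /h/ (voiceless), it takes -en, giving *ogehen*.

jupanubu, ogehen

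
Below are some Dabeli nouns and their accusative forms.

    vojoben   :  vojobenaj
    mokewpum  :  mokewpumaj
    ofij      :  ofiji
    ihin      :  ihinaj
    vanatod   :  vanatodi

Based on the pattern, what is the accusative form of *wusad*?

Looking at the final consonant of each stem: -aj when the stem ends in a nasal (*vojoben*, *mokewpum*, *ihin*); -i when the stem ends in a non-nasal consonant (*ofij*, *vanatod*).
Since the final consonant of *wusad* is /d/ (non-nasal), it takes -i, giving *wusadi*.

wusadi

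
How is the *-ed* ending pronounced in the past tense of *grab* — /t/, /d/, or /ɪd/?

/d/

The stem *grab* ends in a voiced sound other than /d/.
The -ed suffix is realized as /ɪd/ after /t, d/; as /t/ after other voiceless consonants; and as /d/ after other voiced sounds.
So -ed on *grab* is pronounced /d/.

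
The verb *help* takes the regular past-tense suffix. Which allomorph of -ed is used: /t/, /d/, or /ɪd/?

The stem *help* ends in a voiceless consonant other than /t/.
The -ed suffix is realized as /ɪd/ after /t, d/; as /t/ after other voiceless consonants; and as /d/ after other voiced sounds.
So -ed on *help* is pronounced /t/.

/t/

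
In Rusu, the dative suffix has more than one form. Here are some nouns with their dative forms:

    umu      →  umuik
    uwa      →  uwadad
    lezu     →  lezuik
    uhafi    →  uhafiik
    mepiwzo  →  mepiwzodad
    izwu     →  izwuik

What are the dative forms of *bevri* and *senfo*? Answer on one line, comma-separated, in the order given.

bevriik, senfodad

The pattern is height harmony: -ik when the last vowel of the stem is a high vowel (*umu*, *lezu*, *uhafi*, *izwu*); -dad when the last vowel of the stem is a non-high vowel (*uwa*, *mepiwzo*).
Since the last vowel of *bevri* is /i/ (a high vowel), it takes -ik, giving *bevriik*.
The last vowel of *senfo* is /o/, which is a non-high vowel, so the suffix is -dad, giving *senfodad*.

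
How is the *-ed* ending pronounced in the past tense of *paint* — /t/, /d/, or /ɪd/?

/ɪd/

The stem *paint* ends in /t/ or /d/.
The -ed suffix is realized as /ɪd/ after /t, d/; as /t/ after other voiceless consonants; and as /d/ after other voiced sounds.
So -ed on *paint* is pronounced /ɪd/.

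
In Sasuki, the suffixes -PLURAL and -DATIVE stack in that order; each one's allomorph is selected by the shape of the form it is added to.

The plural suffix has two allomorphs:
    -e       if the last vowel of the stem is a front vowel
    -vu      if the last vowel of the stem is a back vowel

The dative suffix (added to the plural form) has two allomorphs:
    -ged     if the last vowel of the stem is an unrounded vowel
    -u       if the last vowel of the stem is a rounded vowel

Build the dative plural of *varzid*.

varzideged

Since the last vowel of *varzid* is /i/ (a front vowel), it takes -e, giving *varzide*.
The plural form *varzide* — last vowel /e/ (an unrounded vowel) → -ged → *varzideged*.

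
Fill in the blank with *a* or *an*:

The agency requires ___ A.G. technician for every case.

an

The indefinite article is chosen by the initial *sound* of the following word, not its spelling.
The initialism *A.G.* is read letter by letter; the first letter, A, is pronounced /eɪ/, which begins with a vowel sound.
So the article is *an*: The agency requires an A.G. technician for every case.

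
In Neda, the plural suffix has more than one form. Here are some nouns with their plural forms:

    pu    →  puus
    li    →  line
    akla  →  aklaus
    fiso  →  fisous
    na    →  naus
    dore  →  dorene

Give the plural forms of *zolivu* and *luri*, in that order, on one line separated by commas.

zolivuus, lurine

The alternation tracks the last vowel of the stem — -ne when the last vowel of the stem is a front vowel (*li*, *dore*); -us when the last vowel of the stem is a back vowel (*pu*, *akla*, *fiso*, *na*).
The last vowel of *zolivu* is /u/, which is a back vowel, so the suffix is -us, giving *zolivuus*.
Since the last vowel of *luri* is /i/ (a front vowel), it takes -ne, giving *lurine*.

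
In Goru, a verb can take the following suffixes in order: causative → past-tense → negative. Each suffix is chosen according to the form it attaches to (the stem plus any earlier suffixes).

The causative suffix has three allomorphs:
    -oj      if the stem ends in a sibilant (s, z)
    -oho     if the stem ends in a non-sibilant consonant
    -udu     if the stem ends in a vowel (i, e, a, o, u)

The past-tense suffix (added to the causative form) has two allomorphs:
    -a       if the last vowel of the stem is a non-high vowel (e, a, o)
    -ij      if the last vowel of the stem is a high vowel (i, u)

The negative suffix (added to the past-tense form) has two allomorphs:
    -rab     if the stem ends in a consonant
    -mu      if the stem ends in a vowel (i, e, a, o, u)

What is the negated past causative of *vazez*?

vazezojamu

The final sound of *vazez* is /z/, which is a sibilant, so the causative suffix is -oj, giving *vazezoj*.
Since the last vowel of the causative form *vazezoj* is /o/ (a non-high vowel), it takes -a, giving *vazezoja*.
The past-tense form *vazezoja* — final sound /a/ (a vowel) → -mu → *vazezojamu*.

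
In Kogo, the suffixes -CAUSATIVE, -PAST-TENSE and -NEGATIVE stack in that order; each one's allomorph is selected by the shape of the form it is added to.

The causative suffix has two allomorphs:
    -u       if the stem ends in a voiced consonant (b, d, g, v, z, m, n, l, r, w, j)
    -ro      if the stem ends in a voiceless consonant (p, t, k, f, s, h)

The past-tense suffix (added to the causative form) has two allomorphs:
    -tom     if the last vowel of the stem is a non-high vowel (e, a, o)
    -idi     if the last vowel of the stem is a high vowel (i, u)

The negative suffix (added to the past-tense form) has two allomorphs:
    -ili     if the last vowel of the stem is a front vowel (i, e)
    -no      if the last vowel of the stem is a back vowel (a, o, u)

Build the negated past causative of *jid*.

jiduidiili

Since the final consonant of *jid* is /d/ (voiced), it takes -u, giving *jidu*.
The last vowel of the causative form *jidu* is /u/, which is a high vowel, so the past-tense suffix is -idi, giving *jiduidi*.
The past-tense form *jiduidi* — last vowel /i/ (a front vowel) → -ili → *jiduidiili*.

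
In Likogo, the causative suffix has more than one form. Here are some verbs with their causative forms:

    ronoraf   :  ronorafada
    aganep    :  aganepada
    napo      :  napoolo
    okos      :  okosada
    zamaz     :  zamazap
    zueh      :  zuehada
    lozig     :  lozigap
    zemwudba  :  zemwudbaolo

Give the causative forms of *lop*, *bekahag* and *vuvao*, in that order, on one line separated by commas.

lopada, bekahagap, vuvaoolo

The pattern is voicing of the final sound: -ada when the stem ends in a voiceless consonant (*ronoraf*, *aganep*, *okos*, *zueh*); -ap when the stem ends in a voiced consonant (*zamaz*, *lozig*); -olo when the stem ends in a vowel (*napo*, *zemwudba*).
Since the final sound of *lop* is /p/ (a voiceless consonant), it takes -ada, giving *lopada*.
*bekahag*: final sound = /g/, a voiced consonant → -ap → *bekahagap*.
*vuvao*: final sound = /o/, a vowel → -olo → *vuvaoolo*.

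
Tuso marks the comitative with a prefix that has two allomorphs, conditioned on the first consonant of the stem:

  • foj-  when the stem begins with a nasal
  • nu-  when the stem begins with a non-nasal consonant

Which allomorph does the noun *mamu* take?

foj-

*mamu*: first consonant = /m/, a nasal → foj-.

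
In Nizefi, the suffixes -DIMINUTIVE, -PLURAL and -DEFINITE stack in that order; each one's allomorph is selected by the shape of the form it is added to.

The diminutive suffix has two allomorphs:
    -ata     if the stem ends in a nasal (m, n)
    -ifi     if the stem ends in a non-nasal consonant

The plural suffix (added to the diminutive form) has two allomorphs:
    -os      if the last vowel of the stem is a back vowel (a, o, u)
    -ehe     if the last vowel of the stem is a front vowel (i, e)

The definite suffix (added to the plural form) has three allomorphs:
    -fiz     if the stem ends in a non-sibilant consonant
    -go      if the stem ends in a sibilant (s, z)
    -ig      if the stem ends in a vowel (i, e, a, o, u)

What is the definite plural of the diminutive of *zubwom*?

*zubwom* — final consonant /m/ (a nasal) → -ata → *zubwomata*.
The diminutive form *zubwomata*: last vowel = /a/, a back vowel → -os → *zubwomataos*.
Since the final sound of the plural form *zubwomataos* is /s/ (a sibilant), it takes -go, giving *zubwomataosgo*.

zubwomataosgo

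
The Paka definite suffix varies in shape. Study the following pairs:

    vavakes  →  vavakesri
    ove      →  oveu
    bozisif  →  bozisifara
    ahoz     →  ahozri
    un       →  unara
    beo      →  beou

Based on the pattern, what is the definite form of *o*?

The suffix is conditioned by the final sound: -ri when the stem ends in a sibilant (*vavakes*, *ahoz*); -ara when the stem ends in a non-sibilant consonant (*bozisif*, *un*); -u when the stem ends in a vowel (*ove*, *beo*).
*o* — final sound /o/ (a vowel) → -u → *ou*.

ou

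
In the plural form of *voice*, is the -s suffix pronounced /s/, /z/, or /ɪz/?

/ɪz/

The stem *voice* ends in a sibilant (/s, z, ʃ, ʒ, tʃ, dʒ/).
The plural suffix surfaces as /ɪz/ after sibilants, /s/ after other voiceless consonants, and /z/ after other voiced sounds.
So the plural -s on *voice* is pronounced /ɪz/.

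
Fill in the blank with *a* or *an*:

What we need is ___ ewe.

a

The indefinite article is chosen by the initial *sound* of the following word, not its spelling.
*ewe* begins with the sound /juː/ (pronounced /juː/) — a consonant sound.
So the article is *a*: What we need is a ewe.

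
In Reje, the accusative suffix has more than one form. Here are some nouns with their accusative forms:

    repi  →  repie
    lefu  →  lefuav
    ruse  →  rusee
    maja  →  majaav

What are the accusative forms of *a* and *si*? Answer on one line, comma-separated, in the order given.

The pattern is front/back vowel harmony: -e when the last vowel of the stem is a front vowel (*repi*, *ruse*); -av when the last vowel of the stem is a back vowel (*lefu*, *maja*).
*a* — last vowel /a/ (a back vowel) → -av → *aav*.
*si*: last vowel = /i/, a front vowel → -e → *sie*.

aav, sie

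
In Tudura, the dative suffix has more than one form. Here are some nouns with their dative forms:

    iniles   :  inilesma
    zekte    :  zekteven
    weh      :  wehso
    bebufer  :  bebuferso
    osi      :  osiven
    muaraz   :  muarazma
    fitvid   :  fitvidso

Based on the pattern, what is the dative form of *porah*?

porahso

The suffix is conditioned by the final sound: -ma when the stem ends in a sibilant (*iniles*, *muaraz*); -so when the stem ends in a non-sibilant consonant (*weh*, *bebufer*, *fitvid*); -ven when the stem ends in a vowel (*zekte*, *osi*).
The final sound of *porah* is /h/, which is a non-sibilant consonant, so the suffix is -so, giving *porahso*.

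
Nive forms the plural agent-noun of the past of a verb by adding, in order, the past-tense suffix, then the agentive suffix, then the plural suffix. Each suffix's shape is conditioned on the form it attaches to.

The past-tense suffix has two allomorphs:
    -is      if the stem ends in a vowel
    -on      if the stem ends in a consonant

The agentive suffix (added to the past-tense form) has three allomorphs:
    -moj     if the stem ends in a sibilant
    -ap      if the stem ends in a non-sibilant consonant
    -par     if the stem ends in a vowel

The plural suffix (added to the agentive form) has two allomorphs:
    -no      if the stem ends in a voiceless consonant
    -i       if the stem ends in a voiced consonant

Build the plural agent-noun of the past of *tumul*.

tumulonapno

Since the final sound of *tumul* is /l/ (a consonant), it takes -on, giving *tumulon*.
Since the final sound of the past-tense form *tumulon* is /n/ (a non-sibilant consonant), it takes -ap, giving *tumulonap*.
Since the final consonant of the agentive form *tumulonap* is /p/ (voiceless), it takes -no, giving *tumulonapno*.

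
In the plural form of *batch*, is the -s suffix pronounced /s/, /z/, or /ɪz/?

The stem *batch* ends in a sibilant (/s, z, ʃ, ʒ, tʃ, dʒ/).
The plural suffix surfaces as /ɪz/ after sibilants, /s/ after other voiceless consonants, and /z/ after other voiced sounds.
So the plural -s on *batch* is pronounced /ɪz/.

/ɪz/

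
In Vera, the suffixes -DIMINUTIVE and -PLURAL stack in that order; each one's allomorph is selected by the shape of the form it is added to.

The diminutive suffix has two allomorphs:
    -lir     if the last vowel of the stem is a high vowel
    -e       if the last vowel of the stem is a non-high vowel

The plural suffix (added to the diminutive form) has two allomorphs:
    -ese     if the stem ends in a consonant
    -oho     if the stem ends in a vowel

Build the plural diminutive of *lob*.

lobeoho

*lob*: last vowel = /o/, a non-high vowel → -e → *lobe*.
The diminutive form *lobe*: final sound = /e/, a vowel → -oho → *lobeoho*.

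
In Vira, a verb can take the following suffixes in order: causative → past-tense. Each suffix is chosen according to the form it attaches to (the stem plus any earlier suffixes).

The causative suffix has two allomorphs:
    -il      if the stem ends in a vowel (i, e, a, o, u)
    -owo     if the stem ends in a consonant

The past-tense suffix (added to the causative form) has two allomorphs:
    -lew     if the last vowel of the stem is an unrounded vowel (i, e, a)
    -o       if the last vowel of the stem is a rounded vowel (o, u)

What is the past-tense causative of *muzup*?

muzupowoo

*muzup* — final sound /p/ (a consonant) → -owo → *muzupowo*.
Since the last vowel of the causative form *muzupowo* is /o/ (a rounded vowel), it takes -o, giving *muzupowoo*.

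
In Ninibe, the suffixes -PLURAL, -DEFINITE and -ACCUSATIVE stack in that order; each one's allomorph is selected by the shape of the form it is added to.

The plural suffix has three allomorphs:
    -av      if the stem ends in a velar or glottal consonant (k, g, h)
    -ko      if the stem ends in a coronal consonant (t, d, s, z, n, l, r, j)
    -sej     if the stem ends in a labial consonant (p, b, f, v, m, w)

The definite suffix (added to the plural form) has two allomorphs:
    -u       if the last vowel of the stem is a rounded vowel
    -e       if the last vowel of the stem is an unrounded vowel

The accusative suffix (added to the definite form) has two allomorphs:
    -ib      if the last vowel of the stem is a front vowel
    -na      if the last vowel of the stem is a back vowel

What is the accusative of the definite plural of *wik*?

*wik*: final consonant = /k/, velar/glottal → -av → *wikav*.
The plural form *wikav* — last vowel /a/ (an unrounded vowel) → -e → *wikave*.
The last vowel of the definite form *wikave* is /e/, which is a front vowel, so the accusative suffix is -ib, giving *wikaveib*.

wikaveib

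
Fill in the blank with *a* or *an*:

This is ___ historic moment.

a

The indefinite article is chosen by the initial *sound* of the following word, not its spelling.
*historic* begins with the sound /h/ (h is pronounced in standard usage) — a consonant sound.
So the article is *a*: This is a historic moment.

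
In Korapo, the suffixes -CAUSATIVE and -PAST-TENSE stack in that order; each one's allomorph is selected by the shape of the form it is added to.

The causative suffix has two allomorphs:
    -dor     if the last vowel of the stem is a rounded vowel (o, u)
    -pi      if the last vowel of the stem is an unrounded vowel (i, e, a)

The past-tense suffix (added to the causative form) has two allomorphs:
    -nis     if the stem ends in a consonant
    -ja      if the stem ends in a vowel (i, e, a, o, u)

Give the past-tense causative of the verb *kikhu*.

*kikhu*: last vowel = /u/, a rounded vowel → -dor → *kikhudor*.
The causative form *kikhudor*: final sound = /r/, a consonant → -nis → *kikhudornis*.

kikhudornis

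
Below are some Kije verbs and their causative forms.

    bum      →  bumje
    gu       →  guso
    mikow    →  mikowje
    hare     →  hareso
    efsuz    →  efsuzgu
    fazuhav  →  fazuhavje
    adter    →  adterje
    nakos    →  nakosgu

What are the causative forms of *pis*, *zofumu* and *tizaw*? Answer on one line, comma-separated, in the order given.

Looking at the final sound of each stem: -gu when the stem ends in a sibilant (*efsuz*, *nakos*); -je when the stem ends in a non-sibilant consonant (*bum*, *mikow*, *fazuhav*, *adter*); -so when the stem ends in a vowel (*gu*, *hare*).
*pis*: final sound = /s/, a sibilant → -gu → *pisgu*.
Since the final sound of *zofumu* is /u/ (a vowel), it takes -so, giving *zofumuso*.
The final sound of *tizaw* is /w/, which is a non-sibilant consonant, so the suffix is -je, giving *tizawje*.

pisgu, zofumuso, tizawje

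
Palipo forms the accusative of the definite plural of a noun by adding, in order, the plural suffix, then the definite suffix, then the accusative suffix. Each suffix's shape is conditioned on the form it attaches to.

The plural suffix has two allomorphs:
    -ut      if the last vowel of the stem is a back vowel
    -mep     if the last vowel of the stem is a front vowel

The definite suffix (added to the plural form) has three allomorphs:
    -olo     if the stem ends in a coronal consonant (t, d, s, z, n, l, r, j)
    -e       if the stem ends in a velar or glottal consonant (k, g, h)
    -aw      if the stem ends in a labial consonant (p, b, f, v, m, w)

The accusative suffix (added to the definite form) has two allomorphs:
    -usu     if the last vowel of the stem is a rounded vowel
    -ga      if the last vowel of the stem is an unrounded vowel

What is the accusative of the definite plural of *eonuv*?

eonuvutolousu

*eonuv* — last vowel /u/ (a back vowel) → -ut → *eonuvut*.
The final consonant of the plural form *eonuvut* is /t/, which is coronal, so the definite suffix is -olo, giving *eonuvutolo*.
The last vowel of the definite form *eonuvutolo* is /o/, which is a rounded vowel, so the accusative suffix is -usu, giving *eonuvutolousu*.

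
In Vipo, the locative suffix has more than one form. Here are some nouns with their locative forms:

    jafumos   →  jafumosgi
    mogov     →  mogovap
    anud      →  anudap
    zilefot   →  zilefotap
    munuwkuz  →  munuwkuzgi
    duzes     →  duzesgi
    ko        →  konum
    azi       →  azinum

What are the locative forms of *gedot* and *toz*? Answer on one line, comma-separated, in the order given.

gedotap, tozgi

The alternation tracks the final sound of the stem — -gi when the stem ends in a sibilant (*jafumos*, *munuwkuz*, *duzes*); -ap when the stem ends in a non-sibilant consonant (*mogov*, *anud*, *zilefot*); -num when the stem ends in a vowel (*ko*, *azi*).
Since the final sound of *gedot* is /t/ (a non-sibilant consonant), it takes -ap, giving *gedotap*.
Since the final sound of *toz* is /z/ (a sibilant), it takes -gi, giving *tozgi*.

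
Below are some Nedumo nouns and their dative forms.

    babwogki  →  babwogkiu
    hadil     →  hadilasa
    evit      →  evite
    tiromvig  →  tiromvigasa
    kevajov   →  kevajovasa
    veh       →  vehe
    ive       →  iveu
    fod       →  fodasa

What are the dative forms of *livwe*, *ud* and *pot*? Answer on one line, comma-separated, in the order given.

Looking at the final sound of each stem: -e when the stem ends in a voiceless consonant (*evit*, *veh*); -asa when the stem ends in a voiced consonant (*hadil*, *tiromvig*, *kevajov*, *fod*); -u when the stem ends in a vowel (*babwogki*, *ive*).
The final sound of *livwe* is /e/, which is a vowel, so the suffix is -u, giving *livweu*.
*ud*: final sound = /d/, a voiced consonant → -asa → *udasa*.
The final sound of *pot* is /t/, which is a voiceless consonant, so the suffix is -e, giving *pote*.

livweu, udasa, pote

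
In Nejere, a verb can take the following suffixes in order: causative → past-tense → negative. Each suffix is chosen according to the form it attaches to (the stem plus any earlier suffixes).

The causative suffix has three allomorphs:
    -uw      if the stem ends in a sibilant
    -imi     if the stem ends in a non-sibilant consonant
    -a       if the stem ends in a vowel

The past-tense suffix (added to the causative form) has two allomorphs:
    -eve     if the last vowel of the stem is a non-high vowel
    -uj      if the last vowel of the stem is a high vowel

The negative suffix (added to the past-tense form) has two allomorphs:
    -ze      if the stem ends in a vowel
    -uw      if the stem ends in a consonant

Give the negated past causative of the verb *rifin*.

rifinimiujuw

*rifin*: final sound = /n/, a non-sibilant consonant → -imi → *rifinimi*.
The last vowel of the causative form *rifinimi* is /i/, which is a high vowel, so the past-tense suffix is -uj, giving *rifinimiuj*.
The past-tense form *rifinimiuj*: final sound = /j/, a consonant → -uw → *rifinimiujuw*.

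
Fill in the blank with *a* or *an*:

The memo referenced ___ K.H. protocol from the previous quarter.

a

The indefinite article is chosen by the initial *sound* of the following word, not its spelling.
The initialism *K.H.* is read letter by letter; the first letter, K, is pronounced /keɪ/, which begins with a consonant sound.
So the article is *a*: The memo referenced a K.H. protocol from the previous quarter.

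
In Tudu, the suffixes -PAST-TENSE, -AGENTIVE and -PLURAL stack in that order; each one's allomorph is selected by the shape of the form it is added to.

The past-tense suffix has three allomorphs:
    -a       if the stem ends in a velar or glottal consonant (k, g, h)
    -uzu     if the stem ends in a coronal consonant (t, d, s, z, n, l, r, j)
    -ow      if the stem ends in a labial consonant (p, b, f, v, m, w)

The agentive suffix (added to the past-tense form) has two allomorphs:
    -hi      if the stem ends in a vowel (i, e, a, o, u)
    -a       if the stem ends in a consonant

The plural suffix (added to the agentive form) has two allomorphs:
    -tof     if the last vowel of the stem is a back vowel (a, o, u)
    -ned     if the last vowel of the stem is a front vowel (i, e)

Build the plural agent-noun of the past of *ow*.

The final consonant of *ow* is /w/, which is labial, so the past-tense suffix is -ow, giving *owow*.
The past-tense form *owow* — final sound /w/ (a consonant) → -a → *owowa*.
The last vowel of the agentive form *owowa* is /a/, which is a back vowel, so the plural suffix is -tof, giving *owowatof*.

owowatof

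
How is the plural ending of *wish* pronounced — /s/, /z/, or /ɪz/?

The stem *wish* ends in a sibilant (/s, z, ʃ, ʒ, tʃ, dʒ/).
The plural suffix surfaces as /ɪz/ after sibilants, /s/ after other voiceless consonants, and /z/ after other voiced sounds.
So the plural -s on *wish* is pronounced /ɪz/.

/ɪz/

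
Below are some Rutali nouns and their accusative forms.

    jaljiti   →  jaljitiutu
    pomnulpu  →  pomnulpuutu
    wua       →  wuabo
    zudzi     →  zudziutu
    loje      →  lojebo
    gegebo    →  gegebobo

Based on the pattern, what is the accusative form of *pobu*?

pobuutu

Looking at the last vowel of each stem: -utu when the last vowel of the stem is a high vowel (*jaljiti*, *pomnulpu*, *zudzi*); -bo when the last vowel of the stem is a non-high vowel (*wua*, *loje*, *gegebo*).
The last vowel of *pobu* is /u/, which is a high vowel, so the suffix is -utu, giving *pobuutu*.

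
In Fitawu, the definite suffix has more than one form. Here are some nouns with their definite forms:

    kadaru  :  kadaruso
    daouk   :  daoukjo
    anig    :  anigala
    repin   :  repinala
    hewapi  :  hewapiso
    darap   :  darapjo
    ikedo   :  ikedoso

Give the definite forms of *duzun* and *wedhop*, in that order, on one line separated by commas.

duzunala, wedhopjo

The suffix is conditioned by the final sound: -jo when the stem ends in a voiceless consonant (*daouk*, *darap*); -ala when the stem ends in a voiced consonant (*anig*, *repin*); -so when the stem ends in a vowel (*kadaru*, *hewapi*, *ikedo*).
*duzun*: final sound = /n/, a voiced consonant → -ala → *duzunala*.
*wedhop*: final sound = /p/, a voiceless consonant → -jo → *wedhopjo*.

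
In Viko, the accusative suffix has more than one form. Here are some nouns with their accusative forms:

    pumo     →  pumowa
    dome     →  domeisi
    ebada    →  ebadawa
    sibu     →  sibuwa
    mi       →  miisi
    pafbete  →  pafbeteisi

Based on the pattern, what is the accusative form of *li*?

The pattern is front/back vowel harmony: -isi when the last vowel of the stem is a front vowel (*dome*, *mi*, *pafbete*); -wa when the last vowel of the stem is a back vowel (*pumo*, *ebada*, *sibu*).
Since the last vowel of *li* is /i/ (a front vowel), it takes -isi, giving *liisi*.

liisi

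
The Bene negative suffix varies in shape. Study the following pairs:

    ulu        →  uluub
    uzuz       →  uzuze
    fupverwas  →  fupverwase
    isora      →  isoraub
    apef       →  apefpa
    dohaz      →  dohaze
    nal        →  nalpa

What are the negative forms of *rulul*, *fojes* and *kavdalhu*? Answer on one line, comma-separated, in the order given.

The pattern is sibilance of the final sound: -e when the stem ends in a sibilant (*uzuz*, *fupverwas*, *dohaz*); -pa when the stem ends in a non-sibilant consonant (*apef*, *nal*); -ub when the stem ends in a vowel (*ulu*, *isora*).
Since the final sound of *rulul* is /l/ (a non-sibilant consonant), it takes -pa, giving *rululpa*.
*fojes* — final sound /s/ (a sibilant) → -e → *fojese*.
The final sound of *kavdalhu* is /u/, which is a vowel, so the suffix is -ub, giving *kavdalhuub*.

rululpa, fojese, kavdalhuub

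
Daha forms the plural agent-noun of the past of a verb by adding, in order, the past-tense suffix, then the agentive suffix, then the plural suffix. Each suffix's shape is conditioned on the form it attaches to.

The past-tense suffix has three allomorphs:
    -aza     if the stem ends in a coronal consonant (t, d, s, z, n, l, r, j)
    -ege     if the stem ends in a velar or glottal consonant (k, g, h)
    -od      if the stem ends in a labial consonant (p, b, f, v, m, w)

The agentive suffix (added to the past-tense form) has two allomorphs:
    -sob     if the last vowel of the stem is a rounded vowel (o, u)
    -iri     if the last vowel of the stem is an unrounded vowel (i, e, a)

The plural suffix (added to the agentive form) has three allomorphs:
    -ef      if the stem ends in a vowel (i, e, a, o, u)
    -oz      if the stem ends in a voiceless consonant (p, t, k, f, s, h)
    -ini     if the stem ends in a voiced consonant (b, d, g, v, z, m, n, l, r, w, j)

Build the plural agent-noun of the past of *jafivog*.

*jafivog* — final consonant /g/ (velar/glottal) → -ege → *jafivogege*.
Since the last vowel of the past-tense form *jafivogege* is /e/ (an unrounded vowel), it takes -iri, giving *jafivogegeiri*.
The agentive form *jafivogegeiri* — final sound /i/ (a vowel) → -ef → *jafivogegeirief*.

jafivogegeirief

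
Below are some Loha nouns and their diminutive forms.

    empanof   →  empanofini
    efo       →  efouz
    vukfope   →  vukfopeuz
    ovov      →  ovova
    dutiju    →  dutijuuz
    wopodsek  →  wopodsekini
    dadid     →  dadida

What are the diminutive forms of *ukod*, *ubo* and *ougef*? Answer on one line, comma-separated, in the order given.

The pattern is voicing of the final sound: -ini when the stem ends in a voiceless consonant (*empanof*, *wopodsek*); -a when the stem ends in a voiced consonant (*ovov*, *dadid*); -uz when the stem ends in a vowel (*efo*, *vukfope*, *dutiju*).
Since the final sound of *ukod* is /d/ (a voiced consonant), it takes -a, giving *ukoda*.
The final sound of *ubo* is /o/, which is a vowel, so the suffix is -uz, giving *ubouz*.
*ougef* — final sound /f/ (a voiceless consonant) → -ini → *ougefini*.

ukoda, ubouz, ougefini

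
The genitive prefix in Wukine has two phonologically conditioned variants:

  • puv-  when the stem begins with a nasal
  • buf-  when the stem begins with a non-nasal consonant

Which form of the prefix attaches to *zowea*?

*zowea*: first consonant = /z/, non-nasal → buf-.

buf-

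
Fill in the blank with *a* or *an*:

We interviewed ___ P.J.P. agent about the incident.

The indefinite article is chosen by the initial *sound* of the following word, not its spelling.
The initialism *P.J.P.* is read letter by letter; the first letter, P, is pronounced /piː/, which begins with a consonant sound.
So the article is *a*: We interviewed a P.J.P. agent about the incident.

a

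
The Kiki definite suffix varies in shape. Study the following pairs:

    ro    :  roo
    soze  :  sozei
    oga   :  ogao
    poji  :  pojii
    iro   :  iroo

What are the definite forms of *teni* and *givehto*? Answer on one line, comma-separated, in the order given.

The pattern is front/back vowel harmony: -i when the last vowel of the stem is a front vowel (*soze*, *poji*); -o when the last vowel of the stem is a back vowel (*ro*, *oga*, *iro*).
*teni* — last vowel /i/ (a front vowel) → -i → *tenii*.
*givehto* — last vowel /o/ (a back vowel) → -o → *givehtoo*.

tenii, givehtoo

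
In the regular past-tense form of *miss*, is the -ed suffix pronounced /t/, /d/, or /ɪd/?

The stem *miss* ends in a voiceless consonant other than /t/.
The -ed suffix is realized as /ɪd/ after /t, d/; as /t/ after other voiceless consonants; and as /d/ after other voiced sounds.
So -ed on *miss* is pronounced /t/.

/t/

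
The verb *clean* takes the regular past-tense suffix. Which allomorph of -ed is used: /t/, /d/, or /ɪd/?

/d/

The stem *clean* ends in a voiced sound other than /d/.
The -ed suffix is realized as /ɪd/ after /t, d/; as /t/ after other voiceless consonants; and as /d/ after other voiced sounds.
So -ed on *clean* is pronounced /d/.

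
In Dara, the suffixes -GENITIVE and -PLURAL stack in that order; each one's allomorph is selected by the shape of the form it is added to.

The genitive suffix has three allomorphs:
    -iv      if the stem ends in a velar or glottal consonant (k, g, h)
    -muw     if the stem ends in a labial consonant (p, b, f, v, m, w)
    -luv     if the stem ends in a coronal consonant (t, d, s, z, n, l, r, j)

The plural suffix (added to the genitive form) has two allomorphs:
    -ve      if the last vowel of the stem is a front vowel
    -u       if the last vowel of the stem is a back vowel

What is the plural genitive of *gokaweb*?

Since the final consonant of *gokaweb* is /b/ (labial), it takes -muw, giving *gokawebmuw*.
Since the last vowel of the genitive form *gokawebmuw* is /u/ (a back vowel), it takes -u, giving *gokawebmuwu*.

gokawebmuwu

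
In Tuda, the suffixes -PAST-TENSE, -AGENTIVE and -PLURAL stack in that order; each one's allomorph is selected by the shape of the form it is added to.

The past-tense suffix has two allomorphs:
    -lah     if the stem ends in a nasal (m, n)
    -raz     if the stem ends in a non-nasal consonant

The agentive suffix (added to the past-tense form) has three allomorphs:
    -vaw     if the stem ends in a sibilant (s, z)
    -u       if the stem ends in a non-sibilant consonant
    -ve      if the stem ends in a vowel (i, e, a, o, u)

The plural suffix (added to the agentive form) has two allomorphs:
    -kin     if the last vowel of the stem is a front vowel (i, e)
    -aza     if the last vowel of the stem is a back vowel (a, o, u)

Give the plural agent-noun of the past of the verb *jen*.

jenlahuaza

*jen*: final consonant = /n/, a nasal → -lah → *jenlah*.
Since the final sound of the past-tense form *jenlah* is /h/ (a non-sibilant consonant), it takes -u, giving *jenlahu*.
Since the last vowel of the agentive form *jenlahu* is /u/ (a back vowel), it takes -aza, giving *jenlahuaza*.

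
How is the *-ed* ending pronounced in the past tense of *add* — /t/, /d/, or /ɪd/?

/ɪd/

The stem *add* ends in /t/ or /d/.
The -ed suffix is realized as /ɪd/ after /t, d/; as /t/ after other voiceless consonants; and as /d/ after other voiced sounds.
So -ed on *add* is pronounced /ɪd/.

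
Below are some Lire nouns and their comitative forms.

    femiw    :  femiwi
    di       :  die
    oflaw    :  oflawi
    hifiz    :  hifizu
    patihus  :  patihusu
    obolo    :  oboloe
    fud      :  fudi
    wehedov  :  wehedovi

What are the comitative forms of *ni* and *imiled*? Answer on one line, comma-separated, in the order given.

Looking at the final sound of each stem: -u when the stem ends in a sibilant (*hifiz*, *patihus*); -i when the stem ends in a non-sibilant consonant (*femiw*, *oflaw*, *fud*, *wehedov*); -e when the stem ends in a vowel (*di*, *obolo*).
Since the final sound of *ni* is /i/ (a vowel), it takes -e, giving *nie*.
*imiled* — final sound /d/ (a non-sibilant consonant) → -i → *imiledi*.

nie, imiledi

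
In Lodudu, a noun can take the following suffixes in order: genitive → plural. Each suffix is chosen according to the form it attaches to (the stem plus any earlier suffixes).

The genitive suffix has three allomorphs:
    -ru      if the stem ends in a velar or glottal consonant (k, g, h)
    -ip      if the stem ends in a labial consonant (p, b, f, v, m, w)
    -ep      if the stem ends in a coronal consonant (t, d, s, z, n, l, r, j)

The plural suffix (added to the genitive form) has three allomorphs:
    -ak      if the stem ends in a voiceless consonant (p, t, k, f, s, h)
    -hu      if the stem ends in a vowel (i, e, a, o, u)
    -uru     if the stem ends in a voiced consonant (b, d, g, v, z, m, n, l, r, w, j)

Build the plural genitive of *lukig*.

*lukig*: final consonant = /g/, velar/glottal → -ru → *lukigru*.
The genitive form *lukigru*: final sound = /u/, a vowel → -hu → *lukigruhu*.

lukigruhu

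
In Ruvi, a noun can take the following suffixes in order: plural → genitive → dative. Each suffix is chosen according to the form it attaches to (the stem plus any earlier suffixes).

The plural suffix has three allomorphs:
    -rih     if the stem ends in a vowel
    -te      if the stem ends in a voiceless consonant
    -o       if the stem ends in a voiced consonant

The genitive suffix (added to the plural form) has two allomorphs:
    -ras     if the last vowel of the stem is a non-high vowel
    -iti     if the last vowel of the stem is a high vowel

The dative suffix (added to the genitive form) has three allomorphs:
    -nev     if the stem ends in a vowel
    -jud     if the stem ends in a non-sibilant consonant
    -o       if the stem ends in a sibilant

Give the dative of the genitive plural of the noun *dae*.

daerihitinev

The final sound of *dae* is /e/, which is a vowel, so the plural suffix is -rih, giving *daerih*.
Since the last vowel of the plural form *daerih* is /i/ (a high vowel), it takes -iti, giving *daerihiti*.
Since the final sound of the genitive form *daerihiti* is /i/ (a vowel), it takes -nev, giving *daerihitinev*.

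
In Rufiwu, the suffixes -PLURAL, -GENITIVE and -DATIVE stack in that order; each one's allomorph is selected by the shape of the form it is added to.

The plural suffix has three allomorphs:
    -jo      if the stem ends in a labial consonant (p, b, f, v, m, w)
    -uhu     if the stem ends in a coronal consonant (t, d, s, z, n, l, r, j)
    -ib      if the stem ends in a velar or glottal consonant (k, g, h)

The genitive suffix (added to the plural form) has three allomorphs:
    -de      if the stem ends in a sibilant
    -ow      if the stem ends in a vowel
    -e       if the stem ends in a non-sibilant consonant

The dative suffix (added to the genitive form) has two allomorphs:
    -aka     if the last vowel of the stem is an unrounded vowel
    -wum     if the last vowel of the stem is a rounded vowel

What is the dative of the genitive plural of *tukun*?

Since the final consonant of *tukun* is /n/ (coronal), it takes -uhu, giving *tukunuhu*.
The plural form *tukunuhu*: final sound = /u/, a vowel → -ow → *tukunuhuow*.
The genitive form *tukunuhuow* — last vowel /o/ (a rounded vowel) → -wum → *tukunuhuowwum*.

tukunuhuowwum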